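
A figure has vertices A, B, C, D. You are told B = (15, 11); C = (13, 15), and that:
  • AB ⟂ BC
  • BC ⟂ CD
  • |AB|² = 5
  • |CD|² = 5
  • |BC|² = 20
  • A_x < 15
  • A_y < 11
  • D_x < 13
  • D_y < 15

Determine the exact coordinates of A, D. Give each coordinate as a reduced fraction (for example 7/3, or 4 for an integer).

A = (13, 10)
D = (11, 14)

1. A_x = 13  [[AB ⟂ BC ⇒ 2x-4y+14=0] ∩ [|A−(15, 11)|²=5]]
2. A_y = 10  [[AB ⟂ BC ⇒ 2x-4y+14=0] ∩ [|A−(15, 11)|²=5]]
   so A = (13, 10)
3. D_x = 11  [[BC ⟂ CD ⇒ -2x+4y-34=0] ∩ [|D−(13, 15)|²=5]]
4. D_y = 14  [[BC ⟂ CD ⇒ -2x+4y-34=0] ∩ [|D−(13, 15)|²=5]]
   so D = (11, 14)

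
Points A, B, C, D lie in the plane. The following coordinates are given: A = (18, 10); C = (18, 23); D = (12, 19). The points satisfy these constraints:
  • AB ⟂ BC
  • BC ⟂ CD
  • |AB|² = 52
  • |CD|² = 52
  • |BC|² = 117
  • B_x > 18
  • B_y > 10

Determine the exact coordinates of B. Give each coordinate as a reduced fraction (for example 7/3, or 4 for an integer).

1. B_x = 24  [[BC ⟂ CD ⇒ 6x+4y-200=0] ∩ [|B−(18, 10)|²=52]]
2. B_y = 14  [[BC ⟂ CD ⇒ 6x+4y-200=0] ∩ [|B−(18, 10)|²=52]]
   so B = (24, 14)

B = (24, 14)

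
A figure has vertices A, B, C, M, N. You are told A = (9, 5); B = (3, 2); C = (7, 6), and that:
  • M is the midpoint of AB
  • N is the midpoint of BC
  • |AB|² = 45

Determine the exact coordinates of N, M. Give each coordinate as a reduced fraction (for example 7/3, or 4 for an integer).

N = (5, 4)
M = (6, 7/2)

1. M_x = 6  [2·M = A+B = (9, 5)+(3, 2)]
2. M_y = 7/2  [2·M = A+B = (9, 5)+(3, 2)]
   so M = (6, 7/2)
3. N_x = 5  [2·N = B+C = (3, 2)+(7, 6)]
4. N_y = 4  [2·N = B+C = (3, 2)+(7, 6)]
   so N = (5, 4)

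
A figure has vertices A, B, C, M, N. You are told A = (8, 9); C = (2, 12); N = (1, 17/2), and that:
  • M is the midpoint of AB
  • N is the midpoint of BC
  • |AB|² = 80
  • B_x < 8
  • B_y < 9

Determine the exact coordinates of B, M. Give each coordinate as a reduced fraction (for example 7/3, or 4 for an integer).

1. B_x = 0  [B = 2·N−C = 2·(1, 17/2)−(2, 12)]
2. B_y = 5  [B = 2·N−C = 2·(1, 17/2)−(2, 12)]
   so B = (0, 5)
3. M_x = 4  [2·M = A+B = (8, 9)+(0, 5)]
4. M_y = 7  [2·M = A+B = (8, 9)+(0, 5)]
   so M = (4, 7)

B = (0, 5)
M = (4, 7)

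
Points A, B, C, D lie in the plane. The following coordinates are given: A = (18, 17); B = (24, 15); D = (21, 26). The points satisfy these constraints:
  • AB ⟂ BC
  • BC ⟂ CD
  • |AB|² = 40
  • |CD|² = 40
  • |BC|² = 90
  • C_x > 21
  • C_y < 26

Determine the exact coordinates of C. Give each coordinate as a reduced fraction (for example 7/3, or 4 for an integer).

1. C_x = 27  [[AB ⟂ BC ⇒ 6x-2y-114=0] ∩ [|C−(21, 26)|²=40]]
2. C_y = 24  [[AB ⟂ BC ⇒ 6x-2y-114=0] ∩ [|C−(21, 26)|²=40]]
   so C = (27, 24)

C = (27, 24)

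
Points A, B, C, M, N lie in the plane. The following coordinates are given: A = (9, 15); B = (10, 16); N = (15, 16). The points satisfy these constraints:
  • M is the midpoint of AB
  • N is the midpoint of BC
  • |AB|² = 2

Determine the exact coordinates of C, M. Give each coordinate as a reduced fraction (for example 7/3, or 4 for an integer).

C = (20, 16)
M = (19/2, 31/2)

1. M_x = 19/2  [2·M = A+B = (9, 15)+(10, 16)]
2. M_y = 31/2  [2·M = A+B = (9, 15)+(10, 16)]
   so M = (19/2, 31/2)
3. C_x = 20  [C = 2·N−B = 2·(15, 16)−(10, 16)]
4. C_y = 16  [C = 2·N−B = 2·(15, 16)−(10, 16)]
   so C = (20, 16)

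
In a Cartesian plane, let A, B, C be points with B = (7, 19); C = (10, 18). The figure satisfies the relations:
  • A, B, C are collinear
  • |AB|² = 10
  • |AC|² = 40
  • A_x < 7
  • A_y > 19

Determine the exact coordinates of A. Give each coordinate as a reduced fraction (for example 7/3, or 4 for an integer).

A = (4, 20)

1. A_x = 4  [[A, B, C are collinear ⇒ 1x+3y-64=0] ∩ [|A−(7, 19)|²=10]]
2. A_y = 20  [[A, B, C are collinear ⇒ 1x+3y-64=0] ∩ [|A−(7, 19)|²=10]]
   so A = (4, 20)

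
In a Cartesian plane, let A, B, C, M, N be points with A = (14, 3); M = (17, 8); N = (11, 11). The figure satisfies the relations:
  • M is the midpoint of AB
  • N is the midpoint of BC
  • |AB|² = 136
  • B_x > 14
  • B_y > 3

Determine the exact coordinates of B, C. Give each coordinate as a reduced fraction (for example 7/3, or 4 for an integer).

B = (20, 13)
C = (2, 9)

1. B_x = 20  [B = 2·M−A = 2·(17, 8)−(14, 3)]
2. B_y = 13  [B = 2·M−A = 2·(17, 8)−(14, 3)]
   so B = (20, 13)
3. C_x = 2  [C = 2·N−B = 2·(11, 11)−(20, 13)]
4. C_y = 9  [C = 2·N−B = 2·(11, 11)−(20, 13)]
   so C = (2, 9)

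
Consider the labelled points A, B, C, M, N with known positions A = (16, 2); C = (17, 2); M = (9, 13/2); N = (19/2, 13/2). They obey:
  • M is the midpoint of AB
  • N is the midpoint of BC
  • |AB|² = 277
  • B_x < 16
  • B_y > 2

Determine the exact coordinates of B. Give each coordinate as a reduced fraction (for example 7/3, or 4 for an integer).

B = (2, 11)

1. B_x = 2  [B = 2·M−A = 2·(9, 13/2)−(16, 2)]
2. B_y = 11  [B = 2·M−A = 2·(9, 13/2)−(16, 2)]
   so B = (2, 11)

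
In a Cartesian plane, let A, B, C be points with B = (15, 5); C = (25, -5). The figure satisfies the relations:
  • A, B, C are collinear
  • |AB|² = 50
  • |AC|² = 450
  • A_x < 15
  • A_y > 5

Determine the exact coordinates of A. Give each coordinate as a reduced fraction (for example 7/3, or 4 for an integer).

A = (10, 10)

1. A_x = 10  [[A, B, C are collinear ⇒ 10x+10y-200=0] ∩ [|A−(15, 5)|²=50]]
2. A_y = 10  [[A, B, C are collinear ⇒ 10x+10y-200=0] ∩ [|A−(15, 5)|²=50]]
   so A = (10, 10)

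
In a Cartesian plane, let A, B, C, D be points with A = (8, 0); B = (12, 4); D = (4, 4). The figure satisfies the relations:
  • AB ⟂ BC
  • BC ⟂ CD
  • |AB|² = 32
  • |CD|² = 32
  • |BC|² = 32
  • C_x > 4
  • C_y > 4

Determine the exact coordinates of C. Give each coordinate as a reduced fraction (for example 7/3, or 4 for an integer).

1. C_x = 8  [[AB ⟂ BC ⇒ 4x+4y-64=0] ∩ [|C−(4, 4)|²=32]]
2. C_y = 8  [[AB ⟂ BC ⇒ 4x+4y-64=0] ∩ [|C−(4, 4)|²=32]]
   so C = (8, 8)

C = (8, 8)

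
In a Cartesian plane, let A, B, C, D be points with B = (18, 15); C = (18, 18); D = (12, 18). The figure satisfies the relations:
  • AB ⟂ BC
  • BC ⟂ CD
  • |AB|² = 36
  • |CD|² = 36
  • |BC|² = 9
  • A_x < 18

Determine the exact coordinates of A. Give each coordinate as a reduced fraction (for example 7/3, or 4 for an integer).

1. A_x = 12  [[AB ⟂ BC ⇒ -3y+45=0] ∩ [|A−(18, 15)|²=36]]
2. A_y = 15  [[AB ⟂ BC ⇒ -3y+45=0] ∩ [|A−(18, 15)|²=36]]
   so A = (12, 15)

A = (12, 15)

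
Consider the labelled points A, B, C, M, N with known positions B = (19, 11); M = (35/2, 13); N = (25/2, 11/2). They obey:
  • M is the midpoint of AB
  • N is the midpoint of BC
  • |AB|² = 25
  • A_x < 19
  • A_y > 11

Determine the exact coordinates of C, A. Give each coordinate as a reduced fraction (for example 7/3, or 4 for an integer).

C = (6, 0)
A = (16, 15)

1. A_x = 16  [A = 2·M−B = 2·(35/2, 13)−(19, 11)]
2. A_y = 15  [A = 2·M−B = 2·(35/2, 13)−(19, 11)]
   so A = (16, 15)
3. C_x = 6  [C = 2·N−B = 2·(25/2, 11/2)−(19, 11)]
4. C_y = 0  [C = 2·N−B = 2·(25/2, 11/2)−(19, 11)]
   so C = (6, 0)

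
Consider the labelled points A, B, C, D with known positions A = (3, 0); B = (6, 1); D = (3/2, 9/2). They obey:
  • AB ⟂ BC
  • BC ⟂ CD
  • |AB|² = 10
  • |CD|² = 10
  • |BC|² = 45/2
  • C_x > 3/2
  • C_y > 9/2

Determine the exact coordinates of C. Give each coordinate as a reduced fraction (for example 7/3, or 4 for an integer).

C = (9/2, 11/2)

1. C_x = 9/2  [[AB ⟂ BC ⇒ 3x+1y-19=0] ∩ [|C−(3/2, 9/2)|²=10]]
2. C_y = 11/2  [[AB ⟂ BC ⇒ 3x+1y-19=0] ∩ [|C−(3/2, 9/2)|²=10]]
   so C = (9/2, 11/2)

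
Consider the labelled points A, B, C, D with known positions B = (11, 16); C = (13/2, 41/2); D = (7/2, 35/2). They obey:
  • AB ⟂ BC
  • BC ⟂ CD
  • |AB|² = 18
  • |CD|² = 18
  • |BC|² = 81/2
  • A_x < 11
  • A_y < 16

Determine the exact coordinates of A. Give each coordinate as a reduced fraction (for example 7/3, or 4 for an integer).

A = (8, 13)

1. A_x = 8  [[AB ⟂ BC ⇒ 9/2x-9/2y+45/2=0] ∩ [|A−(11, 16)|²=18]]
2. A_y = 13  [[AB ⟂ BC ⇒ 9/2x-9/2y+45/2=0] ∩ [|A−(11, 16)|²=18]]
   so A = (8, 13)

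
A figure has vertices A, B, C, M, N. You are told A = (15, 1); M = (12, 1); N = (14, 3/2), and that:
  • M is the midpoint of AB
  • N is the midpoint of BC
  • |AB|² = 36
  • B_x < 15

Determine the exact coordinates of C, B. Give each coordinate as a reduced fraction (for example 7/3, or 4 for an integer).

1. B_x = 9  [B = 2·M−A = 2·(12, 1)−(15, 1)]
2. B_y = 1  [B = 2·M−A = 2·(12, 1)−(15, 1)]
   so B = (9, 1)
3. C_x = 19  [C = 2·N−B = 2·(14, 3/2)−(9, 1)]
4. C_y = 2  [C = 2·N−B = 2·(14, 3/2)−(9, 1)]
   so C = (19, 2)

C = (19, 2)
B = (9, 1)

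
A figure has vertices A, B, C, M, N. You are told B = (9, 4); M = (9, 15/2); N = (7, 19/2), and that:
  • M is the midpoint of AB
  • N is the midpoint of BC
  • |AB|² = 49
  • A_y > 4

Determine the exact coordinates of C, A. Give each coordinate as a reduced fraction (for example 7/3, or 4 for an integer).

1. A_x = 9  [A = 2·M−B = 2·(9, 15/2)−(9, 4)]
2. A_y = 11  [A = 2·M−B = 2·(9, 15/2)−(9, 4)]
   so A = (9, 11)
3. C_x = 5  [C = 2·N−B = 2·(7, 19/2)−(9, 4)]
4. C_y = 15  [C = 2·N−B = 2·(7, 19/2)−(9, 4)]
   so C = (5, 15)

C = (5, 15)
A = (9, 11)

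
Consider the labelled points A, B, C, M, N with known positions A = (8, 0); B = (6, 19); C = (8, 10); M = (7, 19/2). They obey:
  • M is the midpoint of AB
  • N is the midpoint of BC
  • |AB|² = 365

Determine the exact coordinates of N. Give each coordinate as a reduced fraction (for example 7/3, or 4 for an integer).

N = (7, 29/2)

1. N_x = 7  [2·N = B+C = (6, 19)+(8, 10)]
2. N_y = 29/2  [2·N = B+C = (6, 19)+(8, 10)]
   so N = (7, 29/2)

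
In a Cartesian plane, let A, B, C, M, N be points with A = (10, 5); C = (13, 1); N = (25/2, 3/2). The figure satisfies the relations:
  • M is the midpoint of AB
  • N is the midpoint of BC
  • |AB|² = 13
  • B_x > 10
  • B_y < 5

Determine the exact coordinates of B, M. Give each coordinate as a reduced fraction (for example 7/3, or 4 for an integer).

B = (12, 2)
M = (11, 7/2)

1. B_x = 12  [B = 2·N−C = 2·(25/2, 3/2)−(13, 1)]
2. B_y = 2  [B = 2·N−C = 2·(25/2, 3/2)−(13, 1)]
   so B = (12, 2)
3. M_x = 11  [2·M = A+B = (10, 5)+(12, 2)]
4. M_y = 7/2  [2·M = A+B = (10, 5)+(12, 2)]
   so M = (11, 7/2)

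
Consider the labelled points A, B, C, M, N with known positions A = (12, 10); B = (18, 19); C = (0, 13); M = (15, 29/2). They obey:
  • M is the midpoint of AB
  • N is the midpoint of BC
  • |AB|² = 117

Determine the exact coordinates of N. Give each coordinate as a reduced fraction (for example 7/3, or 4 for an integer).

1. N_x = 9  [2·N = B+C = (18, 19)+(0, 13)]
2. N_y = 16  [2·N = B+C = (18, 19)+(0, 13)]
   so N = (9, 16)

N = (9, 16)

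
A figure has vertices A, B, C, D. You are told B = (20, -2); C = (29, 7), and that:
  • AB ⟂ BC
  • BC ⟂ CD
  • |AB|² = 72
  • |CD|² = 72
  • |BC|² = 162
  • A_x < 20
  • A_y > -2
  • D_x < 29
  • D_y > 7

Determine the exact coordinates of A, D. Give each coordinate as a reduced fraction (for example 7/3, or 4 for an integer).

1. A_x = 14  [[AB ⟂ BC ⇒ -9x-9y+162=0] ∩ [|A−(20, -2)|²=72]]
2. A_y = 4  [[AB ⟂ BC ⇒ -9x-9y+162=0] ∩ [|A−(20, -2)|²=72]]
   so A = (14, 4)
3. D_x = 23  [[BC ⟂ CD ⇒ 9x+9y-324=0] ∩ [|D−(29, 7)|²=72]]
4. D_y = 13  [[BC ⟂ CD ⇒ 9x+9y-324=0] ∩ [|D−(29, 7)|²=72]]
   so D = (23, 13)

A = (14, 4)
D = (23, 13)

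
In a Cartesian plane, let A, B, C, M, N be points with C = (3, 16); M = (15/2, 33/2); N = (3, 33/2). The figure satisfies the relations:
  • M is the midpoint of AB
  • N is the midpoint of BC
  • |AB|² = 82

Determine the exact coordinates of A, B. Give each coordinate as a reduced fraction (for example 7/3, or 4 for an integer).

1. B_x = 3  [B = 2·N−C = 2·(3, 33/2)−(3, 16)]
2. B_y = 17  [B = 2·N−C = 2·(3, 33/2)−(3, 16)]
   so B = (3, 17)
3. A_x = 12  [A = 2·M−B = 2·(15/2, 33/2)−(3, 17)]
4. A_y = 16  [A = 2·M−B = 2·(15/2, 33/2)−(3, 17)]
   so A = (12, 16)

A = (12, 16)
B = (3, 17)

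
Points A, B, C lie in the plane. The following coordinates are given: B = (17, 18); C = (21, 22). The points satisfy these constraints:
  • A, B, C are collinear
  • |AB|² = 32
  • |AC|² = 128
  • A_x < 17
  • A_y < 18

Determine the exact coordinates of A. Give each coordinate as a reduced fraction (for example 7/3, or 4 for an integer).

1. A_x = 13  [[A, B, C are collinear ⇒ -4x+4y-4=0] ∩ [|A−(17, 18)|²=32]]
2. A_y = 14  [[A, B, C are collinear ⇒ -4x+4y-4=0] ∩ [|A−(17, 18)|²=32]]
   so A = (13, 14)

A = (13, 14)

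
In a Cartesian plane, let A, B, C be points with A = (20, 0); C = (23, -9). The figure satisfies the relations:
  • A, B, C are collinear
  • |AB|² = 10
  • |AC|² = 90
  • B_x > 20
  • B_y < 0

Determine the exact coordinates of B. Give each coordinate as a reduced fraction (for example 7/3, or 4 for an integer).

1. B_x = 21  [[A, B, C are collinear ⇒ -9x-3y+180=0] ∩ [|B−(20, 0)|²=10]]
2. B_y = -3  [[A, B, C are collinear ⇒ -9x-3y+180=0] ∩ [|B−(20, 0)|²=10]]
   so B = (21, -3)

B = (21, -3)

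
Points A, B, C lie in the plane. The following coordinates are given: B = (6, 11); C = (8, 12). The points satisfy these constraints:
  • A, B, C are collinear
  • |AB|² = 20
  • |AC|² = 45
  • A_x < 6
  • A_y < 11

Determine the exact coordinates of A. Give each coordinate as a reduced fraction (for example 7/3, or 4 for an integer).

A = (2, 9)

1. A_x = 2  [[A, B, C are collinear ⇒ -1x+2y-16=0] ∩ [|A−(6, 11)|²=20]]
2. A_y = 9  [[A, B, C are collinear ⇒ -1x+2y-16=0] ∩ [|A−(6, 11)|²=20]]
   so A = (2, 9)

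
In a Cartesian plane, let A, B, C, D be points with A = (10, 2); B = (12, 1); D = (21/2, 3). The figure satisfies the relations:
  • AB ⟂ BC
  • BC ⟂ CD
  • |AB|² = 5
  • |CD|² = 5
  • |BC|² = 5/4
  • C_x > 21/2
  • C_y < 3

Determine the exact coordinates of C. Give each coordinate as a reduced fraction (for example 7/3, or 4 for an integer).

C = (25/2, 2)

1. C_x = 25/2  [[AB ⟂ BC ⇒ 2x-1y-23=0] ∩ [|C−(21/2, 3)|²=5]]
2. C_y = 2  [[AB ⟂ BC ⇒ 2x-1y-23=0] ∩ [|C−(21/2, 3)|²=5]]
   so C = (25/2, 2)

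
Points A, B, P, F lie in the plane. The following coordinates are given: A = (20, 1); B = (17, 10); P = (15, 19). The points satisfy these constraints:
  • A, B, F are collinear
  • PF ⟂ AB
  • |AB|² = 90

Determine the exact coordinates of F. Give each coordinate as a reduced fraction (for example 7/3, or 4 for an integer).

F = (141/10, 187/10)

1. F_x = 141/10  [[A, B, F are collinear ⇒ -9x-3y+183=0] ∩ [PF ⟂ AB ⇒ -3x+9y-126=0]]
2. F_y = 187/10  [[A, B, F are collinear ⇒ -9x-3y+183=0] ∩ [PF ⟂ AB ⇒ -3x+9y-126=0]]
   so F = (141/10, 187/10)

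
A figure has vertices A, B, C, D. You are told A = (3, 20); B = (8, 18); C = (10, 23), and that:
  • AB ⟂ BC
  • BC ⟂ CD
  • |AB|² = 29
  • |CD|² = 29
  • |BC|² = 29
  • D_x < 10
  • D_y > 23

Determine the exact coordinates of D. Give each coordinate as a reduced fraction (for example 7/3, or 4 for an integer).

D = (5, 25)

1. D_x = 5  [[BC ⟂ CD ⇒ 2x+5y-135=0] ∩ [|D−(10, 23)|²=29]]
2. D_y = 25  [[BC ⟂ CD ⇒ 2x+5y-135=0] ∩ [|D−(10, 23)|²=29]]
   so D = (5, 25)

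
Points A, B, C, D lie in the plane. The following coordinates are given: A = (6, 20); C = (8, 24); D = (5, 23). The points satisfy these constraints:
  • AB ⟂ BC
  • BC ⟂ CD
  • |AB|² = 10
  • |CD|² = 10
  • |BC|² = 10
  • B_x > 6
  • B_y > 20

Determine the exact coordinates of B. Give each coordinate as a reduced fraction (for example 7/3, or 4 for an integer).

1. B_x = 9  [[BC ⟂ CD ⇒ 3x+1y-48=0] ∩ [|B−(6, 20)|²=10]]
2. B_y = 21  [[BC ⟂ CD ⇒ 3x+1y-48=0] ∩ [|B−(6, 20)|²=10]]
   so B = (9, 21)

B = (9, 21)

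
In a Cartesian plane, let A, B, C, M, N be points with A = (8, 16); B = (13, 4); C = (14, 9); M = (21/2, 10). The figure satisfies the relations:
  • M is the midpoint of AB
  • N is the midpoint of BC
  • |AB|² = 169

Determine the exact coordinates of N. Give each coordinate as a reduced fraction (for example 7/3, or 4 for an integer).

N = (27/2, 13/2)

1. N_x = 27/2  [2·N = B+C = (13, 4)+(14, 9)]
2. N_y = 13/2  [2·N = B+C = (13, 4)+(14, 9)]
   so N = (27/2, 13/2)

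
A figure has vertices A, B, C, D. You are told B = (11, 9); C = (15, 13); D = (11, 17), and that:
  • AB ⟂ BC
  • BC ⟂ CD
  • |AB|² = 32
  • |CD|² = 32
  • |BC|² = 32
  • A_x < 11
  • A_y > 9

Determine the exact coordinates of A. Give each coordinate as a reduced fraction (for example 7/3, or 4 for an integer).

A = (7, 13)

1. A_x = 7  [[AB ⟂ BC ⇒ -4x-4y+80=0] ∩ [|A−(11, 9)|²=32]]
2. A_y = 13  [[AB ⟂ BC ⇒ -4x-4y+80=0] ∩ [|A−(11, 9)|²=32]]
   so A = (7, 13)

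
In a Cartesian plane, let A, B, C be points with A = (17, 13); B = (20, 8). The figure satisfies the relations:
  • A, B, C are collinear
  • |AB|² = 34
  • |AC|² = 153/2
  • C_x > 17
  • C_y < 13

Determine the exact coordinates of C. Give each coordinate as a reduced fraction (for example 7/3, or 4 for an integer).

1. C_x = 43/2  [[A, B, C are collinear ⇒ 5x+3y-124=0] ∩ [|C−(17, 13)|²=153/2]]
2. C_y = 11/2  [[A, B, C are collinear ⇒ 5x+3y-124=0] ∩ [|C−(17, 13)|²=153/2]]
   so C = (43/2, 11/2)

C = (43/2, 11/2)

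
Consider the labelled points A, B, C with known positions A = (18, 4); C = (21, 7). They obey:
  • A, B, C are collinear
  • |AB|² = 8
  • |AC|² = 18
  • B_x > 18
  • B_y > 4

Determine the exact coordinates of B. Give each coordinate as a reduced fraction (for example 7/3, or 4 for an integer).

B = (20, 6)

1. B_x = 20  [[A, B, C are collinear ⇒ 3x-3y-42=0] ∩ [|B−(18, 4)|²=8]]
2. B_y = 6  [[A, B, C are collinear ⇒ 3x-3y-42=0] ∩ [|B−(18, 4)|²=8]]
   so B = (20, 6)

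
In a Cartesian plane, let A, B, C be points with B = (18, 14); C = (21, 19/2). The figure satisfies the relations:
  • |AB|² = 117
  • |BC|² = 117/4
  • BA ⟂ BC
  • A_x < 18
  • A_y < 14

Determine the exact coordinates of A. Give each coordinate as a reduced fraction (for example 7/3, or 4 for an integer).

1. A_x = 9  [[BA ⟂ BC ⇒ 3x-9/2y+9=0] ∩ [|A−(18, 14)|²=117]]
2. A_y = 8  [[BA ⟂ BC ⇒ 3x-9/2y+9=0] ∩ [|A−(18, 14)|²=117]]
   so A = (9, 8)

A = (9, 8)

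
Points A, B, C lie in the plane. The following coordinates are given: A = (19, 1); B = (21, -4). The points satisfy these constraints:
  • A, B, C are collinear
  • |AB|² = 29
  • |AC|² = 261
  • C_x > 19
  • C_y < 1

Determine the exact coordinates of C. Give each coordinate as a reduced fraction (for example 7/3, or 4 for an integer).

C = (25, -14)

1. C_x = 25  [[A, B, C are collinear ⇒ 5x+2y-97=0] ∩ [|C−(19, 1)|²=261]]
2. C_y = -14  [[A, B, C are collinear ⇒ 5x+2y-97=0] ∩ [|C−(19, 1)|²=261]]
   so C = (25, -14)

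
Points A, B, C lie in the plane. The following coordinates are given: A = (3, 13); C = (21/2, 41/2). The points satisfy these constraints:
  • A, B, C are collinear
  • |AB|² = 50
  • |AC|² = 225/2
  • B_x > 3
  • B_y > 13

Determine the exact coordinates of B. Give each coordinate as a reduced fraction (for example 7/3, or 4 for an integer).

B = (8, 18)

1. B_x = 8  [[A, B, C are collinear ⇒ 15/2x-15/2y+75=0] ∩ [|B−(3, 13)|²=50]]
2. B_y = 18  [[A, B, C are collinear ⇒ 15/2x-15/2y+75=0] ∩ [|B−(3, 13)|²=50]]
   so B = (8, 18)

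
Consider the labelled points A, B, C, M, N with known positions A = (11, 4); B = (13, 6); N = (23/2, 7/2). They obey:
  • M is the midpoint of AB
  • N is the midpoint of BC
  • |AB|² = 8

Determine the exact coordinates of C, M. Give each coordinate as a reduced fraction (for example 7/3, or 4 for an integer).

C = (10, 1)
M = (12, 5)

1. M_x = 12  [2·M = A+B = (11, 4)+(13, 6)]
2. M_y = 5  [2·M = A+B = (11, 4)+(13, 6)]
   so M = (12, 5)
3. C_x = 10  [C = 2·N−B = 2·(23/2, 7/2)−(13, 6)]
4. C_y = 1  [C = 2·N−B = 2·(23/2, 7/2)−(13, 6)]
   so C = (10, 1)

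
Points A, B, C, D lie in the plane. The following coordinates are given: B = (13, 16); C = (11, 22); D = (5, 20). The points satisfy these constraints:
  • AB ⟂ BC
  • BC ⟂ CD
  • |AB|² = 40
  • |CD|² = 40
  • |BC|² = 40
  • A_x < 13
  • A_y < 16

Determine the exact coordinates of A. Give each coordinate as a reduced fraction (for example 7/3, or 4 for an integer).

A = (7, 14)

1. A_x = 7  [[AB ⟂ BC ⇒ 2x-6y+70=0] ∩ [|A−(13, 16)|²=40]]
2. A_y = 14  [[AB ⟂ BC ⇒ 2x-6y+70=0] ∩ [|A−(13, 16)|²=40]]
   so A = (7, 14)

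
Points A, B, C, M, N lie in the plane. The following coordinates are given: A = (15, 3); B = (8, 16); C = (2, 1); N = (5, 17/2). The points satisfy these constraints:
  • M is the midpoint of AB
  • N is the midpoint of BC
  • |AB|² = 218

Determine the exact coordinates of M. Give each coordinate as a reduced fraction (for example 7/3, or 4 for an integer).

1. M_x = 23/2  [2·M = A+B = (15, 3)+(8, 16)]
2. M_y = 19/2  [2·M = A+B = (15, 3)+(8, 16)]
   so M = (23/2, 19/2)

M = (23/2, 19/2)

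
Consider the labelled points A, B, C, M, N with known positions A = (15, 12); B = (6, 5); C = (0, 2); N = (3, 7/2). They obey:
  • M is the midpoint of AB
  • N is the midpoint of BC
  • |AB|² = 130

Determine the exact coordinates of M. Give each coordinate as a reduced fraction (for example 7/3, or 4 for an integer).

M = (21/2, 17/2)

1. M_x = 21/2  [2·M = A+B = (15, 12)+(6, 5)]
2. M_y = 17/2  [2·M = A+B = (15, 12)+(6, 5)]
   so M = (21/2, 17/2)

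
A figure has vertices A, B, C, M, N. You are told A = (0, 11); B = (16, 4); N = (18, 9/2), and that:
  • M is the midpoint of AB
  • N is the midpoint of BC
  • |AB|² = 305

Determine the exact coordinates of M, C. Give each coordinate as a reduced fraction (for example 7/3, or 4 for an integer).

M = (8, 15/2)
C = (20, 5)

1. M_x = 8  [2·M = A+B = (0, 11)+(16, 4)]
2. M_y = 15/2  [2·M = A+B = (0, 11)+(16, 4)]
   so M = (8, 15/2)
3. C_x = 20  [C = 2·N−B = 2·(18, 9/2)−(16, 4)]
4. C_y = 5  [C = 2·N−B = 2·(18, 9/2)−(16, 4)]
   so C = (20, 5)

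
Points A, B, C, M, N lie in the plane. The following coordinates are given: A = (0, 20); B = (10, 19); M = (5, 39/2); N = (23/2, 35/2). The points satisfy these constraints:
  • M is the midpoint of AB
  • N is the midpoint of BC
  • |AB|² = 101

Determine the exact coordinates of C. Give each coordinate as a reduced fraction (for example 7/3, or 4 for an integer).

C = (13, 16)

1. C_x = 13  [C = 2·N−B = 2·(23/2, 35/2)−(10, 19)]
2. C_y = 16  [C = 2·N−B = 2·(23/2, 35/2)−(10, 19)]
   so C = (13, 16)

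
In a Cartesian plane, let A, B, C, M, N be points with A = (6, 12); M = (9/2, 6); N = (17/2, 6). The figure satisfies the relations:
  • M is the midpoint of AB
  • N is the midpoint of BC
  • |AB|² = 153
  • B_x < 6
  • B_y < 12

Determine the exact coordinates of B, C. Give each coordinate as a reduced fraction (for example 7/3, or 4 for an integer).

B = (3, 0)
C = (14, 12)

1. B_x = 3  [B = 2·M−A = 2·(9/2, 6)−(6, 12)]
2. B_y = 0  [B = 2·M−A = 2·(9/2, 6)−(6, 12)]
   so B = (3, 0)
3. C_x = 14  [C = 2·N−B = 2·(17/2, 6)−(3, 0)]
4. C_y = 12  [C = 2·N−B = 2·(17/2, 6)−(3, 0)]
   so C = (14, 12)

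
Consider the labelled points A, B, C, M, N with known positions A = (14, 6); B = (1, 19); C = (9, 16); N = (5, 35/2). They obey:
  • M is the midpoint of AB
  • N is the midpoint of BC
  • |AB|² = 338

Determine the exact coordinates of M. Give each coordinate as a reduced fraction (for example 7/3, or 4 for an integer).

1. M_x = 15/2  [2·M = A+B = (14, 6)+(1, 19)]
2. M_y = 25/2  [2·M = A+B = (14, 6)+(1, 19)]
   so M = (15/2, 25/2)

M = (15/2, 25/2)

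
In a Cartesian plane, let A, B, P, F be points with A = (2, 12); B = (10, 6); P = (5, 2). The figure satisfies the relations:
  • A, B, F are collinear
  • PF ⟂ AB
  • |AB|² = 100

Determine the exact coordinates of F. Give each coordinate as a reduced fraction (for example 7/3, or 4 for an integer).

F = (218/25, 174/25)

1. F_x = 218/25  [[A, B, F are collinear ⇒ 6x+8y-108=0] ∩ [PF ⟂ AB ⇒ 8x-6y-28=0]]
2. F_y = 174/25  [[A, B, F are collinear ⇒ 6x+8y-108=0] ∩ [PF ⟂ AB ⇒ 8x-6y-28=0]]
   so F = (218/25, 174/25)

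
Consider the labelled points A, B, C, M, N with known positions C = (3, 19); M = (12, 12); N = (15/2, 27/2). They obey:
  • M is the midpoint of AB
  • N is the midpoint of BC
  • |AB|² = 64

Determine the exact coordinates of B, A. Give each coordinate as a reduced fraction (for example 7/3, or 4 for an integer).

1. B_x = 12  [B = 2·N−C = 2·(15/2, 27/2)−(3, 19)]
2. B_y = 8  [B = 2·N−C = 2·(15/2, 27/2)−(3, 19)]
   so B = (12, 8)
3. A_x = 12  [A = 2·M−B = 2·(12, 12)−(12, 8)]
4. A_y = 16  [A = 2·M−B = 2·(12, 12)−(12, 8)]
   so A = (12, 16)

B = (12, 8)
A = (12, 16)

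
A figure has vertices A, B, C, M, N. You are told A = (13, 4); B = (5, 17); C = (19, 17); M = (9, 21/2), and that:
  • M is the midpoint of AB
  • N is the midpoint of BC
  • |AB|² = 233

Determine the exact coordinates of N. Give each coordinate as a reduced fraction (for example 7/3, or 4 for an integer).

1. N_x = 12  [2·N = B+C = (5, 17)+(19, 17)]
2. N_y = 17  [2·N = B+C = (5, 17)+(19, 17)]
   so N = (12, 17)

N = (12, 17)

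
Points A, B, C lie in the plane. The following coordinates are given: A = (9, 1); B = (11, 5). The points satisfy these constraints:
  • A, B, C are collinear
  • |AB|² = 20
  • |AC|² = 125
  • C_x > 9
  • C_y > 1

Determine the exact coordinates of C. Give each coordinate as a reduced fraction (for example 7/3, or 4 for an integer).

C = (14, 11)

1. C_x = 14  [[A, B, C are collinear ⇒ -4x+2y+34=0] ∩ [|C−(9, 1)|²=125]]
2. C_y = 11  [[A, B, C are collinear ⇒ -4x+2y+34=0] ∩ [|C−(9, 1)|²=125]]
   so C = (14, 11)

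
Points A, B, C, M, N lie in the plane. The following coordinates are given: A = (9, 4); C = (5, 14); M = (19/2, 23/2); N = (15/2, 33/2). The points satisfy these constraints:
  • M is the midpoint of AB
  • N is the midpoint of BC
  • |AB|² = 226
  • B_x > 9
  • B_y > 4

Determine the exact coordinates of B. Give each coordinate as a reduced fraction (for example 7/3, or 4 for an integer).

B = (10, 19)

1. B_x = 10  [B = 2·M−A = 2·(19/2, 23/2)−(9, 4)]
2. B_y = 19  [B = 2·M−A = 2·(19/2, 23/2)−(9, 4)]
   so B = (10, 19)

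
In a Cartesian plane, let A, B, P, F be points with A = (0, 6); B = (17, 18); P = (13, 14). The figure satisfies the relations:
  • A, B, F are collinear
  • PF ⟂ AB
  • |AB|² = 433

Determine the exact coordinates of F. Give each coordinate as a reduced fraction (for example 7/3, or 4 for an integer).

F = (5389/433, 6402/433)

1. F_x = 5389/433  [[A, B, F are collinear ⇒ -12x+17y-102=0] ∩ [PF ⟂ AB ⇒ 17x+12y-389=0]]
2. F_y = 6402/433  [[A, B, F are collinear ⇒ -12x+17y-102=0] ∩ [PF ⟂ AB ⇒ 17x+12y-389=0]]
   so F = (5389/433, 6402/433)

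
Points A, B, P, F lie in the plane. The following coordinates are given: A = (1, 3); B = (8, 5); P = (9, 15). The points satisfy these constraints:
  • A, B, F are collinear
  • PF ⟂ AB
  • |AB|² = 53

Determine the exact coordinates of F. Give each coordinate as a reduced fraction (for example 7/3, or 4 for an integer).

1. F_x = 613/53  [[A, B, F are collinear ⇒ -2x+7y-19=0] ∩ [PF ⟂ AB ⇒ 7x+2y-93=0]]
2. F_y = 319/53  [[A, B, F are collinear ⇒ -2x+7y-19=0] ∩ [PF ⟂ AB ⇒ 7x+2y-93=0]]
   so F = (613/53, 319/53)

F = (613/53, 319/53)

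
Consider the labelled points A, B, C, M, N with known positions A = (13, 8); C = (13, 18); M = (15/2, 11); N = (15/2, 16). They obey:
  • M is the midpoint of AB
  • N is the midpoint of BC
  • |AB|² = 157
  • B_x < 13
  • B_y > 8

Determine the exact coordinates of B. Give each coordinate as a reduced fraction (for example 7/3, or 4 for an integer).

1. B_x = 2  [B = 2·M−A = 2·(15/2, 11)−(13, 8)]
2. B_y = 14  [B = 2·M−A = 2·(15/2, 11)−(13, 8)]
   so B = (2, 14)

B = (2, 14)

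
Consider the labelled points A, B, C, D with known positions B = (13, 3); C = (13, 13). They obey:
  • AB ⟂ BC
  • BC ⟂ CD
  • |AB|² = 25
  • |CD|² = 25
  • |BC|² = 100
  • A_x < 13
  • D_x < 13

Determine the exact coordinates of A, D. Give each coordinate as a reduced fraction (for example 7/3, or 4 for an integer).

A = (8, 3)
D = (8, 13)

1. A_x = 8  [[AB ⟂ BC ⇒ -10y+30=0] ∩ [|A−(13, 3)|²=25]]
2. A_y = 3  [[AB ⟂ BC ⇒ -10y+30=0] ∩ [|A−(13, 3)|²=25]]
   so A = (8, 3)
3. D_x = 8  [[BC ⟂ CD ⇒ 10y-130=0] ∩ [|D−(13, 13)|²=25]]
4. D_y = 13  [[BC ⟂ CD ⇒ 10y-130=0] ∩ [|D−(13, 13)|²=25]]
   so D = (8, 13)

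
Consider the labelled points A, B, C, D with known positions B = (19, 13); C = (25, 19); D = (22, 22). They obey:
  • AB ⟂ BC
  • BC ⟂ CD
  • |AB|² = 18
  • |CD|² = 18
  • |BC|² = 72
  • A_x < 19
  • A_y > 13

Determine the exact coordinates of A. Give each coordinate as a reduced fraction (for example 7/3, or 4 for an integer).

1. A_x = 16  [[AB ⟂ BC ⇒ -6x-6y+192=0] ∩ [|A−(19, 13)|²=18]]
2. A_y = 16  [[AB ⟂ BC ⇒ -6x-6y+192=0] ∩ [|A−(19, 13)|²=18]]
   so A = (16, 16)

A = (16, 16)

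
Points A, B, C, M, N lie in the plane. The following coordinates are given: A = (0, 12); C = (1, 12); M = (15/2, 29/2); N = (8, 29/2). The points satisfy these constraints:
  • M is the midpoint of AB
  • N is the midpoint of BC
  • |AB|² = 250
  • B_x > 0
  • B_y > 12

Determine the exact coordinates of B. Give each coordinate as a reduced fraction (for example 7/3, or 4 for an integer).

1. B_x = 15  [B = 2·M−A = 2·(15/2, 29/2)−(0, 12)]
2. B_y = 17  [B = 2·M−A = 2·(15/2, 29/2)−(0, 12)]
   so B = (15, 17)

B = (15, 17)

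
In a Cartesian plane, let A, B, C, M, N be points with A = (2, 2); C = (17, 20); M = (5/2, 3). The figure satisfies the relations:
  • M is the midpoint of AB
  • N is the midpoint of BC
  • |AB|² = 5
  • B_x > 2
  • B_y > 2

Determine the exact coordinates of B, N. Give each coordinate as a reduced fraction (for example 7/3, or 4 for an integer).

1. B_x = 3  [B = 2·M−A = 2·(5/2, 3)−(2, 2)]
2. B_y = 4  [B = 2·M−A = 2·(5/2, 3)−(2, 2)]
   so B = (3, 4)
3. N_x = 10  [2·N = B+C = (3, 4)+(17, 20)]
4. N_y = 12  [2·N = B+C = (3, 4)+(17, 20)]
   so N = (10, 12)

B = (3, 4)
N = (10, 12)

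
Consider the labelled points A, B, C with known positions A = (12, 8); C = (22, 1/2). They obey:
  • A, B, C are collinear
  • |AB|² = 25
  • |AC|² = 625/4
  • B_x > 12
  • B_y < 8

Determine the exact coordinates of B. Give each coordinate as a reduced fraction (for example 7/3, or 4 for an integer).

B = (16, 5)

1. B_x = 16  [[A, B, C are collinear ⇒ -15/2x-10y+170=0] ∩ [|B−(12, 8)|²=25]]
2. B_y = 5  [[A, B, C are collinear ⇒ -15/2x-10y+170=0] ∩ [|B−(12, 8)|²=25]]
   so B = (16, 5)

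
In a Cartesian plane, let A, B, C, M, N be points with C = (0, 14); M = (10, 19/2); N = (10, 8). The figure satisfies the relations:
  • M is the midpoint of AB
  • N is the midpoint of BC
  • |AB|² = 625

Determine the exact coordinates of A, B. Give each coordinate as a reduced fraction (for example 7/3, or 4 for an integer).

1. B_x = 20  [B = 2·N−C = 2·(10, 8)−(0, 14)]
2. B_y = 2  [B = 2·N−C = 2·(10, 8)−(0, 14)]
   so B = (20, 2)
3. A_x = 0  [A = 2·M−B = 2·(10, 19/2)−(20, 2)]
4. A_y = 17  [A = 2·M−B = 2·(10, 19/2)−(20, 2)]
   so A = (0, 17)

A = (0, 17)
B = (20, 2)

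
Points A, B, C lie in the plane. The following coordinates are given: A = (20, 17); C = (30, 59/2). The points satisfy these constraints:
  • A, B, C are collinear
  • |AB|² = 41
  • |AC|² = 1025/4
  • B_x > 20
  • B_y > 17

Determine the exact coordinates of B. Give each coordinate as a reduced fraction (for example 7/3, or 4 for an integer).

B = (24, 22)

1. B_x = 24  [[A, B, C are collinear ⇒ 25/2x-10y-80=0] ∩ [|B−(20, 17)|²=41]]
2. B_y = 22  [[A, B, C are collinear ⇒ 25/2x-10y-80=0] ∩ [|B−(20, 17)|²=41]]
   so B = (24, 22)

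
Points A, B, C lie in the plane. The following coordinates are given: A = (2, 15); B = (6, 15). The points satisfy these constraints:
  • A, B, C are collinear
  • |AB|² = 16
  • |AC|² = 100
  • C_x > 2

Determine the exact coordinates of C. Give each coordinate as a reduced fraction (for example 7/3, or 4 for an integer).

C = (12, 15)

1. C_x = 12  [[A, B, C are collinear ⇒ 4y-60=0] ∩ [|C−(2, 15)|²=100]]
2. C_y = 15  [[A, B, C are collinear ⇒ 4y-60=0] ∩ [|C−(2, 15)|²=100]]
   so C = (12, 15)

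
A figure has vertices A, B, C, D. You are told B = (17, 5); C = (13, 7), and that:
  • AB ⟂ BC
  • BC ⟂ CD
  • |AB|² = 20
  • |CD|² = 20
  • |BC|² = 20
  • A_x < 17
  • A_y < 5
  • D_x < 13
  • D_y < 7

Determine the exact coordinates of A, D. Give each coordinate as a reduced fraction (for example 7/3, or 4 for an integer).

1. A_x = 15  [[AB ⟂ BC ⇒ 4x-2y-58=0] ∩ [|A−(17, 5)|²=20]]
2. A_y = 1  [[AB ⟂ BC ⇒ 4x-2y-58=0] ∩ [|A−(17, 5)|²=20]]
   so A = (15, 1)
3. D_x = 11  [[BC ⟂ CD ⇒ -4x+2y+38=0] ∩ [|D−(13, 7)|²=20]]
4. D_y = 3  [[BC ⟂ CD ⇒ -4x+2y+38=0] ∩ [|D−(13, 7)|²=20]]
   so D = (11, 3)

A = (15, 1)
D = (11, 3)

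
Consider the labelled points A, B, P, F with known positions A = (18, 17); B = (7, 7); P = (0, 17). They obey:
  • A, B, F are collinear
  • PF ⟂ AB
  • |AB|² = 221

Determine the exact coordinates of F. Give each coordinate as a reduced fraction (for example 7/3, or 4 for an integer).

F = (1800/221, 1777/221)

1. F_x = 1800/221  [[A, B, F are collinear ⇒ 10x-11y+7=0] ∩ [PF ⟂ AB ⇒ -11x-10y+170=0]]
2. F_y = 1777/221  [[A, B, F are collinear ⇒ 10x-11y+7=0] ∩ [PF ⟂ AB ⇒ -11x-10y+170=0]]
   so F = (1800/221, 1777/221)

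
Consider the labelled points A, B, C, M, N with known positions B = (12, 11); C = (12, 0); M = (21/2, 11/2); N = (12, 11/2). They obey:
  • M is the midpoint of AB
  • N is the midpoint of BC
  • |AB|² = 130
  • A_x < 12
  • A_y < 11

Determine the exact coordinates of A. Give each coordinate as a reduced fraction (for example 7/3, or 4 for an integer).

1. A_x = 9  [A = 2·M−B = 2·(21/2, 11/2)−(12, 11)]
2. A_y = 0  [A = 2·M−B = 2·(21/2, 11/2)−(12, 11)]
   so A = (9, 0)

A = (9, 0)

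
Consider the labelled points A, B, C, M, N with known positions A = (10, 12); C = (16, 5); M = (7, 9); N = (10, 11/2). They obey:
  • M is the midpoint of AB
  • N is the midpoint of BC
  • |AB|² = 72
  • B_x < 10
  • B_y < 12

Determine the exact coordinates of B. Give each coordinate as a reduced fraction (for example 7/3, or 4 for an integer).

1. B_x = 4  [B = 2·M−A = 2·(7, 9)−(10, 12)]
2. B_y = 6  [B = 2·M−A = 2·(7, 9)−(10, 12)]
   so B = (4, 6)

B = (4, 6)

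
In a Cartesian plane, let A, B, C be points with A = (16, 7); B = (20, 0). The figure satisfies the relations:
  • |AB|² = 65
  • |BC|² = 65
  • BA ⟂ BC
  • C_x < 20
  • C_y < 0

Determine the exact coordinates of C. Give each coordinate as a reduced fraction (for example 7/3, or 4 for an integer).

C = (13, -4)

1. C_x = 13  [[BA ⟂ BC ⇒ -4x+7y+80=0] ∩ [|C−(20, 0)|²=65]]
2. C_y = -4  [[BA ⟂ BC ⇒ -4x+7y+80=0] ∩ [|C−(20, 0)|²=65]]
   so C = (13, -4)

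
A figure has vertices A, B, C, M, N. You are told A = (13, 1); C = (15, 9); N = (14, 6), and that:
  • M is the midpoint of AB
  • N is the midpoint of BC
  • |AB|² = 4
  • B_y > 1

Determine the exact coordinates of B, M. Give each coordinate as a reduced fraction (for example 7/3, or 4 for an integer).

1. B_x = 13  [B = 2·N−C = 2·(14, 6)−(15, 9)]
2. B_y = 3  [B = 2·N−C = 2·(14, 6)−(15, 9)]
   so B = (13, 3)
3. M_x = 13  [2·M = A+B = (13, 1)+(13, 3)]
4. M_y = 2  [2·M = A+B = (13, 1)+(13, 3)]
   so M = (13, 2)

B = (13, 3)
M = (13, 2)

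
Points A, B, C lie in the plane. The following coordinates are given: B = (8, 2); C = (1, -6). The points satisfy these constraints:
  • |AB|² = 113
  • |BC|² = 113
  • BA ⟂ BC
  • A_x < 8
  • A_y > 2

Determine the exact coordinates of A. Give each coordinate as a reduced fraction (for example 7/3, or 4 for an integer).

A = (0, 9)

1. A_x = 0  [[BA ⟂ BC ⇒ -7x-8y+72=0] ∩ [|A−(8, 2)|²=113]]
2. A_y = 9  [[BA ⟂ BC ⇒ -7x-8y+72=0] ∩ [|A−(8, 2)|²=113]]
   so A = (0, 9)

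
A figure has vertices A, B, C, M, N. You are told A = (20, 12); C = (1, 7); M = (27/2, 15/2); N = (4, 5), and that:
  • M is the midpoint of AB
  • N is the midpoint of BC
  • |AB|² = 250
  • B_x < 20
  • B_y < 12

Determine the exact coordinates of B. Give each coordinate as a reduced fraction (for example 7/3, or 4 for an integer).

B = (7, 3)

1. B_x = 7  [B = 2·M−A = 2·(27/2, 15/2)−(20, 12)]
2. B_y = 3  [B = 2·M−A = 2·(27/2, 15/2)−(20, 12)]
   so B = (7, 3)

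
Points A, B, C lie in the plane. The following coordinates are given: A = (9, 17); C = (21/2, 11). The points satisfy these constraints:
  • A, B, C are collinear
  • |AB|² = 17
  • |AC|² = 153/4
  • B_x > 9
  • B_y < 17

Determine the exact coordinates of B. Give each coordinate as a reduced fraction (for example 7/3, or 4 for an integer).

B = (10, 13)

1. B_x = 10  [[A, B, C are collinear ⇒ -6x-3/2y+159/2=0] ∩ [|B−(9, 17)|²=17]]
2. B_y = 13  [[A, B, C are collinear ⇒ -6x-3/2y+159/2=0] ∩ [|B−(9, 17)|²=17]]
   so B = (10, 13)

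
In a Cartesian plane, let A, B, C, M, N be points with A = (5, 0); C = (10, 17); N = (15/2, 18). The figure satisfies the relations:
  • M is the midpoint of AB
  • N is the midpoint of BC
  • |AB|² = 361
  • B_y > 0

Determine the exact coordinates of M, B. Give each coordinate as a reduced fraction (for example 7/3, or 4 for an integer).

1. B_x = 5  [B = 2·N−C = 2·(15/2, 18)−(10, 17)]
2. B_y = 19  [B = 2·N−C = 2·(15/2, 18)−(10, 17)]
   so B = (5, 19)
3. M_x = 5  [2·M = A+B = (5, 0)+(5, 19)]
4. M_y = 19/2  [2·M = A+B = (5, 0)+(5, 19)]
   so M = (5, 19/2)

M = (5, 19/2)
B = (5, 19)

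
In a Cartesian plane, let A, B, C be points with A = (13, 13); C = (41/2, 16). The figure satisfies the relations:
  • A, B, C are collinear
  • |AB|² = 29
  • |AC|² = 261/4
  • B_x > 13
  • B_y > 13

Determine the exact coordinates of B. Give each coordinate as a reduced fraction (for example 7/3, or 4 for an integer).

B = (18, 15)

1. B_x = 18  [[A, B, C are collinear ⇒ 3x-15/2y+117/2=0] ∩ [|B−(13, 13)|²=29]]
2. B_y = 15  [[A, B, C are collinear ⇒ 3x-15/2y+117/2=0] ∩ [|B−(13, 13)|²=29]]
   so B = (18, 15)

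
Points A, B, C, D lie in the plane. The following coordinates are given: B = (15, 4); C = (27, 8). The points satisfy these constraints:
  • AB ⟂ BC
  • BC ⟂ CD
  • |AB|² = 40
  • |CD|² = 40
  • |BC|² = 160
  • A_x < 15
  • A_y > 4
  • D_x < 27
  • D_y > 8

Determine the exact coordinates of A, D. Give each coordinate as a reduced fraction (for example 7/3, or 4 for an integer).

A = (13, 10)
D = (25, 14)

1. A_x = 13  [[AB ⟂ BC ⇒ -12x-4y+196=0] ∩ [|A−(15, 4)|²=40]]
2. A_y = 10  [[AB ⟂ BC ⇒ -12x-4y+196=0] ∩ [|A−(15, 4)|²=40]]
   so A = (13, 10)
3. D_x = 25  [[BC ⟂ CD ⇒ 12x+4y-356=0] ∩ [|D−(27, 8)|²=40]]
4. D_y = 14  [[BC ⟂ CD ⇒ 12x+4y-356=0] ∩ [|D−(27, 8)|²=40]]
   so D = (25, 14)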